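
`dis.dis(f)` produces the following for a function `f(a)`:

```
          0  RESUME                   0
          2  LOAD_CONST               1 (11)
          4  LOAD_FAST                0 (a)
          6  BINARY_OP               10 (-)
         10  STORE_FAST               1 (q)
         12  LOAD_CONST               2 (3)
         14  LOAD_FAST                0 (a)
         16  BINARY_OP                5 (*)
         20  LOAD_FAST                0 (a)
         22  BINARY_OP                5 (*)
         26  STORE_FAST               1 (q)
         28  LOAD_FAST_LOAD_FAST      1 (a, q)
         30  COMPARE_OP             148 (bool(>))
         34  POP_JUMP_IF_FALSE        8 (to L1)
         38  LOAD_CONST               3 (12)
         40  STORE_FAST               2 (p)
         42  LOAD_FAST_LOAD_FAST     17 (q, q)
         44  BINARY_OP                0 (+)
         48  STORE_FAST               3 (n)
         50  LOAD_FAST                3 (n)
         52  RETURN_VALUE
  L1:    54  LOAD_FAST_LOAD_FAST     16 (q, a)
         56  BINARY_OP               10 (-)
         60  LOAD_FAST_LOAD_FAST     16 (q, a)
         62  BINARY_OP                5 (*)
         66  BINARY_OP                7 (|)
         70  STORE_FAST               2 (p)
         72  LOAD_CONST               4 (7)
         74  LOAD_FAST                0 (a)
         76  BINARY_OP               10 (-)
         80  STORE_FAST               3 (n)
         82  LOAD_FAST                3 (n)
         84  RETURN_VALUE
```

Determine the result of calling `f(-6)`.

13

LOAD_CONST → push 11. Stack: [11]
LOAD_FAST a → push -6. Stack: [11, -6]
BINARY_OP - → 11 - -6 = 17. Stack: [17]
STORE_FAST q → q=17. Stack: []
LOAD_CONST → push 3. Stack: [3]
LOAD_FAST a → push -6. Stack: [3, -6]
BINARY_OP * → 3 * -6 = -18. Stack: [-18]
LOAD_FAST a → push -6. Stack: [-18, -6]
BINARY_OP * → -18 * -6 = 108. Stack: [108]
STORE_FAST q → q=108. Stack: []
LOAD_FAST_LOAD_FAST a,q → push -6,108. Stack: [-6, 108]
COMPARE_OP bool(>) → -6 vs 108 = False. Stack: [False]
POP_JUMP_IF_FALSE → pop False; jump. Stack: []
LOAD_FAST_LOAD_FAST q,a → push 108,-6. Stack: [108, -6]
BINARY_OP - → 108 - -6 = 114. Stack: [114]
LOAD_FAST_LOAD_FAST q,a → push 108,-6. Stack: [114, 108, -6]
BINARY_OP * → 108 * -6 = -648. Stack: [114, -648]
BINARY_OP | → 114 | -648 = -646. Stack: [-646]
STORE_FAST p → p=-646. Stack: []
LOAD_CONST → push 7. Stack: [7]
LOAD_FAST a → push -6. Stack: [7, -6]
BINARY_OP - → 7 - -6 = 13. Stack: [13]
STORE_FAST n → n=13. Stack: []
LOAD_FAST n → push 13. Stack: [13]
RETURN_VALUE → return 13.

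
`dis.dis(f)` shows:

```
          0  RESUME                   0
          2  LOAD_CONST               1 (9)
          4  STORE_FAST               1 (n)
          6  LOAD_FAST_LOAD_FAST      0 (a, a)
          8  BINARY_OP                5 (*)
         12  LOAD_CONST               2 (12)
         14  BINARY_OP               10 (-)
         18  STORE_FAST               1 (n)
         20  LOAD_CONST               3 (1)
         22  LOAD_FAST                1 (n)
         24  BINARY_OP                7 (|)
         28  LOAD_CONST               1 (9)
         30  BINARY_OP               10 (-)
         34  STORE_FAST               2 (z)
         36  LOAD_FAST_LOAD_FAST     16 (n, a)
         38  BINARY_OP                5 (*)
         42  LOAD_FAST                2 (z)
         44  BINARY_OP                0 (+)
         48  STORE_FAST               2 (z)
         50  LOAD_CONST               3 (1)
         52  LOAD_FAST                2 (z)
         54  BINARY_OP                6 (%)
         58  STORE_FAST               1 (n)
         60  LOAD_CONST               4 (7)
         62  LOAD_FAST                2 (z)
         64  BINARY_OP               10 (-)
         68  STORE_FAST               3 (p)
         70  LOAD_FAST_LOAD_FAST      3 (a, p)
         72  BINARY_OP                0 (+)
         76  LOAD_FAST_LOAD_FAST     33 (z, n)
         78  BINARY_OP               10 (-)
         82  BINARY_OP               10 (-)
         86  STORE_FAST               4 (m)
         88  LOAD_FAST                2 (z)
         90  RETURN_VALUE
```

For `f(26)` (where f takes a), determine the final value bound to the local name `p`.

LOAD_CONST → push 9. Stack: [9]
STORE_FAST n → n=9. Stack: []
LOAD_FAST_LOAD_FAST a,a → push 26,26. Stack: [26, 26]
BINARY_OP * → 26 * 26 = 676. Stack: [676]
LOAD_CONST → push 12. Stack: [676, 12]
BINARY_OP - → 676 - 12 = 664. Stack: [664]
STORE_FAST n → n=664. Stack: []
LOAD_CONST → push 1. Stack: [1]
LOAD_FAST n → push 664. Stack: [1, 664]
BINARY_OP | → 1 | 664 = 665. Stack: [665]
LOAD_CONST → push 9. Stack: [665, 9]
BINARY_OP - → 665 - 9 = 656. Stack: [656]
STORE_FAST z → z=656. Stack: []
LOAD_FAST_LOAD_FAST n,a → push 664,26. Stack: [664, 26]
BINARY_OP * → 664 * 26 = 17264. Stack: [17264]
LOAD_FAST z → push 656. Stack: [17264, 656]
BINARY_OP + → 17264 + 656 = 17920. Stack: [17920]
STORE_FAST z → z=17920. Stack: []
LOAD_CONST → push 1. Stack: [1]
LOAD_FAST z → push 17920. Stack: [1, 17920]
BINARY_OP % → 1 % 17920 = 1. Stack: [1]
STORE_FAST n → n=1. Stack: []
LOAD_CONST → push 7. Stack: [7]
LOAD_FAST z → push 17920. Stack: [7, 17920]
BINARY_OP - → 7 - 17920 = -17913. Stack: [-17913]
STORE_FAST p → p=-17913. Stack: []
LOAD_FAST_LOAD_FAST a,p → push 26,-17913. Stack: [26, -17913]
BINARY_OP + → 26 + -17913 = -17887. Stack: [-17887]
LOAD_FAST_LOAD_FAST z,n → push 17920,1. Stack: [-17887, 17920, 1]
BINARY_OP - → 17920 - 1 = 17919. Stack: [-17887, 17919]
BINARY_OP - → -17887 - 17919 = -35806. Stack: [-35806]
STORE_FAST m → m=-35806. Stack: []
LOAD_FAST z → push 17920. Stack: [17920]
RETURN_VALUE → return 17920.

-17913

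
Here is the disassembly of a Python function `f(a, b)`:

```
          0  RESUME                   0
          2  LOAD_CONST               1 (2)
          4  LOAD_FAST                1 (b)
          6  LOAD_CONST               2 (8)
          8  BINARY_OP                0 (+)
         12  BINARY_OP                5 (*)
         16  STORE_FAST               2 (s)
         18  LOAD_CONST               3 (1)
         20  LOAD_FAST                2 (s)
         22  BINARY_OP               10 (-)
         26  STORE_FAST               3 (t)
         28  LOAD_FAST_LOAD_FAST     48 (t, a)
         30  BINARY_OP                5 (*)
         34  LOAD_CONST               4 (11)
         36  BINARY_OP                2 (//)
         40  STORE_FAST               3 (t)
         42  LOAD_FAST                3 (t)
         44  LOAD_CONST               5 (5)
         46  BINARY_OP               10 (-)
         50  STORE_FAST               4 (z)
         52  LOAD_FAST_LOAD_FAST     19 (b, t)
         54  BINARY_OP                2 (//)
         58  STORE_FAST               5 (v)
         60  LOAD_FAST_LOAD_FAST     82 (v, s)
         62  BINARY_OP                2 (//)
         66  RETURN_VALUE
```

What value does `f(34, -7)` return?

0

LOAD_CONST → push 2. Stack: [2]
LOAD_FAST b → push -7. Stack: [2, -7]
LOAD_CONST → push 8. Stack: [2, -7, 8]
BINARY_OP + → -7 + 8 = 1. Stack: [2, 1]
BINARY_OP * → 2 * 1 = 2. Stack: [2]
STORE_FAST s → s=2. Stack: []
LOAD_CONST → push 1. Stack: [1]
LOAD_FAST s → push 2. Stack: [1, 2]
BINARY_OP - → 1 - 2 = -1. Stack: [-1]
STORE_FAST t → t=-1. Stack: []
LOAD_FAST_LOAD_FAST t,a → push -1,34. Stack: [-1, 34]
BINARY_OP * → -1 * 34 = -34. Stack: [-34]
LOAD_CONST → push 11. Stack: [-34, 11]
BINARY_OP // → -34 // 11 = -4. Stack: [-4]
STORE_FAST t → t=-4. Stack: []
LOAD_FAST t → push -4. Stack: [-4]
LOAD_CONST → push 5. Stack: [-4, 5]
BINARY_OP - → -4 - 5 = -9. Stack: [-9]
STORE_FAST z → z=-9. Stack: []
LOAD_FAST_LOAD_FAST b,t → push -7,-4. Stack: [-7, -4]
BINARY_OP // → -7 // -4 = 1. Stack: [1]
STORE_FAST v → v=1. Stack: []
LOAD_FAST_LOAD_FAST v,s → push 1,2. Stack: [1, 2]
BINARY_OP // → 1 // 2 = 0. Stack: [0]
RETURN_VALUE → return 0.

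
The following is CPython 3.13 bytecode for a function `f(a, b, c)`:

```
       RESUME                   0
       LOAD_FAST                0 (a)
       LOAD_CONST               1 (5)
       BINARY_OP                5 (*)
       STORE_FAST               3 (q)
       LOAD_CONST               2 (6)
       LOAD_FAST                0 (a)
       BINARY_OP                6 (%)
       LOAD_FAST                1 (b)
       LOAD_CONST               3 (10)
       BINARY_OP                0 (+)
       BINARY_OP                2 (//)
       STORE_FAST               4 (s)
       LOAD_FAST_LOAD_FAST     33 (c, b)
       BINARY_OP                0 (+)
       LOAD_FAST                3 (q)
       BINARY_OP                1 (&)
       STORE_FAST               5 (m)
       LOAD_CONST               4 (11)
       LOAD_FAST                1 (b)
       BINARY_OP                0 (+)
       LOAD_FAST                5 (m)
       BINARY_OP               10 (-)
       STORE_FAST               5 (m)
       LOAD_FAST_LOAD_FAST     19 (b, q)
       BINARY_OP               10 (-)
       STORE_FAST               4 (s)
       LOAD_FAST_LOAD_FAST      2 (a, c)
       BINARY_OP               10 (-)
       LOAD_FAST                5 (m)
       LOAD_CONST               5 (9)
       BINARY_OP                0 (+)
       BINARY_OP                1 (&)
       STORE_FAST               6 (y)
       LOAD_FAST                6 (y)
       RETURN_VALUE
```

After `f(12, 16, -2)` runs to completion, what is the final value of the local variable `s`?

LOAD_FAST a → push 12. Stack: [12]
LOAD_CONST → push 5. Stack: [12, 5]
BINARY_OP * → 12 * 5 = 60. Stack: [60]
STORE_FAST q → q=60. Stack: []
LOAD_CONST → push 6. Stack: [6]
LOAD_FAST a → push 12. Stack: [6, 12]
BINARY_OP % → 6 % 12 = 6. Stack: [6]
LOAD_FAST b → push 16. Stack: [6, 16]
LOAD_CONST → push 10. Stack: [6, 16, 10]
BINARY_OP + → 16 + 10 = 26. Stack: [6, 26]
BINARY_OP // → 6 // 26 = 0. Stack: [0]
STORE_FAST s → s=0. Stack: []
LOAD_FAST_LOAD_FAST c,b → push -2,16. Stack: [-2, 16]
BINARY_OP + → -2 + 16 = 14. Stack: [14]
LOAD_FAST q → push 60. Stack: [14, 60]
BINARY_OP & → 14 & 60 = 12. Stack: [12]
STORE_FAST m → m=12. Stack: []
LOAD_CONST → push 11. Stack: [11]
LOAD_FAST b → push 16. Stack: [11, 16]
BINARY_OP + → 11 + 16 = 27. Stack: [27]
LOAD_FAST m → push 12. Stack: [27, 12]
BINARY_OP - → 27 - 12 = 15. Stack: [15]
STORE_FAST m → m=15. Stack: []
LOAD_FAST_LOAD_FAST b,q → push 16,60. Stack: [16, 60]
BINARY_OP - → 16 - 60 = -44. Stack: [-44]
STORE_FAST s → s=-44. Stack: []
LOAD_FAST_LOAD_FAST a,c → push 12,-2. Stack: [12, -2]
BINARY_OP - → 12 - -2 = 14. Stack: [14]
LOAD_FAST m → push 15. Stack: [14, 15]
LOAD_CONST → push 9. Stack: [14, 15, 9]
BINARY_OP + → 15 + 9 = 24. Stack: [14, 24]
BINARY_OP & → 14 & 24 = 8. Stack: [8]
STORE_FAST y → y=8. Stack: []
LOAD_FAST y → push 8. Stack: [8]
RETURN_VALUE → return 8.

-44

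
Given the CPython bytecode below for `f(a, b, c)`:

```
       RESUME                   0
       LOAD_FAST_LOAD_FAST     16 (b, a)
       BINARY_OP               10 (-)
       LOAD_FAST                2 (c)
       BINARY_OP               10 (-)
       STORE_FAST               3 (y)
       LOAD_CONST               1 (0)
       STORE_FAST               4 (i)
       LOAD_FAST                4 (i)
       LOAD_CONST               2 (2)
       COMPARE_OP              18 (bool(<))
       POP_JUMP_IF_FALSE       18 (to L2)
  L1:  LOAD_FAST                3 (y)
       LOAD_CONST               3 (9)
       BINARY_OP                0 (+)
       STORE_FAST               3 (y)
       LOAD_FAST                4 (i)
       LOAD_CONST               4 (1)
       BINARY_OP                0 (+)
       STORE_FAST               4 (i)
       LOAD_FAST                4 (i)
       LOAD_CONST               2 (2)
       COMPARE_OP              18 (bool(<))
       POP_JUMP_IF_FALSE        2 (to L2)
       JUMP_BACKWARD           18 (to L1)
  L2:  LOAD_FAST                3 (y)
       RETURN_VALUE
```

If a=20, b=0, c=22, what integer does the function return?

-24

LOAD_FAST_LOAD_FAST b,a → push 0,20. Stack: [0, 20]
BINARY_OP - → 0 - 20 = -20. Stack: [-20]
LOAD_FAST c → push 22. Stack: [-20, 22]
BINARY_OP - → -20 - 22 = -42. Stack: [-42]
STORE_FAST y → y=-42. Stack: []
LOAD_CONST → push 0. Stack: [0]
STORE_FAST i → i=0. Stack: []
LOAD_FAST i → push 0. Stack: [0]
LOAD_CONST → push 2. Stack: [0, 2]
COMPARE_OP bool(<) → 0 vs 2 = True. Stack: [True]
POP_JUMP_IF_FALSE → pop True; no jump. Stack: []
LOAD_FAST y → push -42. Stack: [-42]
LOAD_CONST → push 9. Stack: [-42, 9]
BINARY_OP + → -42 + 9 = -33. Stack: [-33]
STORE_FAST y → y=-33. Stack: []
LOAD_FAST i → push 0. Stack: [0]
LOAD_CONST → push 1. Stack: [0, 1]
BINARY_OP + → 0 + 1 = 1. Stack: [1]
STORE_FAST i → i=1. Stack: []
LOAD_FAST i → push 1. Stack: [1]
LOAD_CONST → push 2. Stack: [1, 2]
COMPARE_OP bool(<) → 1 vs 2 = True. Stack: [True]
POP_JUMP_IF_FALSE → pop True; no jump. Stack: []
LOAD_FAST y → push -33. Stack: [-33]
LOAD_CONST → push 9. Stack: [-33, 9]
BINARY_OP + → -33 + 9 = -24. Stack: [-24]
STORE_FAST y → y=-24. Stack: []
LOAD_FAST i → push 1. Stack: [1]
LOAD_CONST → push 1. Stack: [1, 1]
BINARY_OP + → 1 + 1 = 2. Stack: [2]
STORE_FAST i → i=2. Stack: []
LOAD_FAST i → push 2. Stack: [2]
LOAD_CONST → push 2. Stack: [2, 2]
COMPARE_OP bool(<) → 2 vs 2 = False. Stack: [False]
POP_JUMP_IF_FALSE → pop False; jump. Stack: []
LOAD_FAST y → push -24. Stack: [-24]
RETURN_VALUE → return -24.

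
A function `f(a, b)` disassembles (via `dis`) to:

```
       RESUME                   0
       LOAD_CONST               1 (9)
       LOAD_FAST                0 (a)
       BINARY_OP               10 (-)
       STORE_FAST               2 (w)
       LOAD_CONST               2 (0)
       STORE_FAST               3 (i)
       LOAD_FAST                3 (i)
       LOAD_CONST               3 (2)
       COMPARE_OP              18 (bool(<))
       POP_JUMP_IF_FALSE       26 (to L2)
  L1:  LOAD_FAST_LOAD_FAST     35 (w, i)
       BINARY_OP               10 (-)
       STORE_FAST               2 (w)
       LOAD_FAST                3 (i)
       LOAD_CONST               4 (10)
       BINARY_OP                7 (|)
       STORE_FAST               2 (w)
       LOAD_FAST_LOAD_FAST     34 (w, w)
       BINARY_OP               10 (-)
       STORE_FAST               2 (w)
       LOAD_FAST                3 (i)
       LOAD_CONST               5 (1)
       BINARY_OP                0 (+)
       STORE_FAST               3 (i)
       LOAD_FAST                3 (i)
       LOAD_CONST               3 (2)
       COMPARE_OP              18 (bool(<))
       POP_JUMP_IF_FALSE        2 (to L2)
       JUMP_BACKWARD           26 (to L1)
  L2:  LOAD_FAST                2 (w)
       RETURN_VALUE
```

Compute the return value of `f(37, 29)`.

LOAD_CONST → push 9. Stack: [9]
LOAD_FAST a → push 37. Stack: [9, 37]
BINARY_OP - → 9 - 37 = -28. Stack: [-28]
STORE_FAST w → w=-28. Stack: []
LOAD_CONST → push 0. Stack: [0]
STORE_FAST i → i=0. Stack: []
LOAD_FAST i → push 0. Stack: [0]
LOAD_CONST → push 2. Stack: [0, 2]
COMPARE_OP bool(<) → 0 vs 2 = True. Stack: [True]
POP_JUMP_IF_FALSE → pop True; no jump. Stack: []
LOAD_FAST_LOAD_FAST w,i → push -28,0. Stack: [-28, 0]
BINARY_OP - → -28 - 0 = -28. Stack: [-28]
STORE_FAST w → w=-28. Stack: []
LOAD_FAST i → push 0. Stack: [0]
LOAD_CONST → push 10. Stack: [0, 10]
BINARY_OP | → 0 | 10 = 10. Stack: [10]
STORE_FAST w → w=10. Stack: []
LOAD_FAST_LOAD_FAST w,w → push 10,10. Stack: [10, 10]
BINARY_OP - → 10 - 10 = 0. Stack: [0]
STORE_FAST w → w=0. Stack: []
LOAD_FAST i → push 0. Stack: [0]
LOAD_CONST → push 1. Stack: [0, 1]
BINARY_OP + → 0 + 1 = 1. Stack: [1]
STORE_FAST i → i=1. Stack: []
LOAD_FAST i → push 1. Stack: [1]
LOAD_CONST → push 2. Stack: [1, 2]
COMPARE_OP bool(<) → 1 vs 2 = True. Stack: [True]
POP_JUMP_IF_FALSE → pop True; no jump. Stack: []
LOAD_FAST_LOAD_FAST w,i → push 0,1. Stack: [0, 1]
BINARY_OP - → 0 - 1 = -1. Stack: [-1]
STORE_FAST w → w=-1. Stack: []
LOAD_FAST i → push 1. Stack: [1]
LOAD_CONST → push 10. Stack: [1, 10]
BINARY_OP | → 1 | 10 = 11. Stack: [11]
STORE_FAST w → w=11. Stack: []
LOAD_FAST_LOAD_FAST w,w → push 11,11. Stack: [11, 11]
BINARY_OP - → 11 - 11 = 0. Stack: [0]
STORE_FAST w → w=0. Stack: []
LOAD_FAST i → push 1. Stack: [1]
LOAD_CONST → push 1. Stack: [1, 1]
BINARY_OP + → 1 + 1 = 2. Stack: [2]
STORE_FAST i → i=2. Stack: []
LOAD_FAST i → push 2. Stack: [2]
LOAD_CONST → push 2. Stack: [2, 2]
COMPARE_OP bool(<) → 2 vs 2 = False. Stack: [False]
POP_JUMP_IF_FALSE → pop False; jump. Stack: []
LOAD_FAST w → push 0. Stack: [0]
RETURN_VALUE → return 0.

0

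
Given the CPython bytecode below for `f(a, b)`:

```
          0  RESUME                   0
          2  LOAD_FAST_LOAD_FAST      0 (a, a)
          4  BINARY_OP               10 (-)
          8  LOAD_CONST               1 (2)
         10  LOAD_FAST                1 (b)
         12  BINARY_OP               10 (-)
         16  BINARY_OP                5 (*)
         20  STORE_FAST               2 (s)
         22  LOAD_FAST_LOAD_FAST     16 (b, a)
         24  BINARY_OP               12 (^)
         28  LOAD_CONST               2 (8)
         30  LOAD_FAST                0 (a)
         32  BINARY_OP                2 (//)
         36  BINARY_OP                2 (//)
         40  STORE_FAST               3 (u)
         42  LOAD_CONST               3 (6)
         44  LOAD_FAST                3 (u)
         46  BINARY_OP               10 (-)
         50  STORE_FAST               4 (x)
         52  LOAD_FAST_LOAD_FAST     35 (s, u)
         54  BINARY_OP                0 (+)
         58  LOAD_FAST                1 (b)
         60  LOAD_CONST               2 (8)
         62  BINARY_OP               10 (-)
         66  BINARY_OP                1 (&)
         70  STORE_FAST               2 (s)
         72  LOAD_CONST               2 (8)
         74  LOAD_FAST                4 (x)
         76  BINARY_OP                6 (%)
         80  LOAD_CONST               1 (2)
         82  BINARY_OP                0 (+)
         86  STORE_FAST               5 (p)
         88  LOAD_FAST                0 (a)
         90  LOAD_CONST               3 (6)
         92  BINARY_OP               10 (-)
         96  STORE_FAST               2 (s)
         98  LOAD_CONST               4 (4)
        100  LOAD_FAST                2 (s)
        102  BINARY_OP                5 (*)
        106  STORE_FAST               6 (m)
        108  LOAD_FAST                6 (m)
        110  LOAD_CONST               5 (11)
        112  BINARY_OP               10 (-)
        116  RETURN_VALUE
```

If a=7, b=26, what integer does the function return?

-7

LOAD_FAST_LOAD_FAST a,a → push 7,7. Stack: [7, 7]
BINARY_OP - → 7 - 7 = 0. Stack: [0]
LOAD_CONST → push 2. Stack: [0, 2]
LOAD_FAST b → push 26. Stack: [0, 2, 26]
BINARY_OP - → 2 - 26 = -24. Stack: [0, -24]
BINARY_OP * → 0 * -24 = 0. Stack: [0]
STORE_FAST s → s=0. Stack: []
LOAD_FAST_LOAD_FAST b,a → push 26,7. Stack: [26, 7]
BINARY_OP ^ → 26 ^ 7 = 29. Stack: [29]
LOAD_CONST → push 8. Stack: [29, 8]
LOAD_FAST a → push 7. Stack: [29, 8, 7]
BINARY_OP // → 8 // 7 = 1. Stack: [29, 1]
BINARY_OP // → 29 // 1 = 29. Stack: [29]
STORE_FAST u → u=29. Stack: []
LOAD_CONST → push 6. Stack: [6]
LOAD_FAST u → push 29. Stack: [6, 29]
BINARY_OP - → 6 - 29 = -23. Stack: [-23]
STORE_FAST x → x=-23. Stack: []
LOAD_FAST_LOAD_FAST s,u → push 0,29. Stack: [0, 29]
BINARY_OP + → 0 + 29 = 29. Stack: [29]
LOAD_FAST b → push 26. Stack: [29, 26]
LOAD_CONST → push 8. Stack: [29, 26, 8]
BINARY_OP - → 26 - 8 = 18. Stack: [29, 18]
BINARY_OP & → 29 & 18 = 16. Stack: [16]
STORE_FAST s → s=16. Stack: []
LOAD_CONST → push 8. Stack: [8]
LOAD_FAST x → push -23. Stack: [8, -23]
BINARY_OP % → 8 % -23 = -15. Stack: [-15]
LOAD_CONST → push 2. Stack: [-15, 2]
BINARY_OP + → -15 + 2 = -13. Stack: [-13]
STORE_FAST p → p=-13. Stack: []
LOAD_FAST a → push 7. Stack: [7]
LOAD_CONST → push 6. Stack: [7, 6]
BINARY_OP - → 7 - 6 = 1. Stack: [1]
STORE_FAST s → s=1. Stack: []
LOAD_CONST → push 4. Stack: [4]
LOAD_FAST s → push 1. Stack: [4, 1]
BINARY_OP * → 4 * 1 = 4. Stack: [4]
STORE_FAST m → m=4. Stack: []
LOAD_FAST m → push 4. Stack: [4]
LOAD_CONST → push 11. Stack: [4, 11]
BINARY_OP - → 4 - 11 = -7. Stack: [-7]
RETURN_VALUE → return -7.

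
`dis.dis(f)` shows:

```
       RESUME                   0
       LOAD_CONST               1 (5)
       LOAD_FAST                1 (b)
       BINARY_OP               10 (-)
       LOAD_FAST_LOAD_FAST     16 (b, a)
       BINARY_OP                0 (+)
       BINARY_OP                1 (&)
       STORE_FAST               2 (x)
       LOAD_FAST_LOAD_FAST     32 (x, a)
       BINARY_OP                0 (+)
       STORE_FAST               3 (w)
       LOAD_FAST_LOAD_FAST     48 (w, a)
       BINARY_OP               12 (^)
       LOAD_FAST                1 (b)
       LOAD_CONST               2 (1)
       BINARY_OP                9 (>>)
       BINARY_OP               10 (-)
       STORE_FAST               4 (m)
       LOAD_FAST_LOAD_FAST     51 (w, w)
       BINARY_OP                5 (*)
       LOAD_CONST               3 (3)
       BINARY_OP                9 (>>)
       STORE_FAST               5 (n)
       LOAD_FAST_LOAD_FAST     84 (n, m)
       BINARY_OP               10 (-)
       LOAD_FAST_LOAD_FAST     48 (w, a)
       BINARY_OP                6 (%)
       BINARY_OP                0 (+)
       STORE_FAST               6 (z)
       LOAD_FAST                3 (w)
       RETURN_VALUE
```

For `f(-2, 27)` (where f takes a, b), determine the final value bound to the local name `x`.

LOAD_CONST → push 5. Stack: [5]
LOAD_FAST b → push 27. Stack: [5, 27]
BINARY_OP - → 5 - 27 = -22. Stack: [-22]
LOAD_FAST_LOAD_FAST b,a → push 27,-2. Stack: [-22, 27, -2]
BINARY_OP + → 27 + -2 = 25. Stack: [-22, 25]
BINARY_OP & → -22 & 25 = 8. Stack: [8]
STORE_FAST x → x=8. Stack: []
LOAD_FAST_LOAD_FAST x,a → push 8,-2. Stack: [8, -2]
BINARY_OP + → 8 + -2 = 6. Stack: [6]
STORE_FAST w → w=6. Stack: []
LOAD_FAST_LOAD_FAST w,a → push 6,-2. Stack: [6, -2]
BINARY_OP ^ → 6 ^ -2 = -8. Stack: [-8]
LOAD_FAST b → push 27. Stack: [-8, 27]
LOAD_CONST → push 1. Stack: [-8, 27, 1]
BINARY_OP >> → 27 >> 1 = 13. Stack: [-8, 13]
BINARY_OP - → -8 - 13 = -21. Stack: [-21]
STORE_FAST m → m=-21. Stack: []
LOAD_FAST_LOAD_FAST w,w → push 6,6. Stack: [6, 6]
BINARY_OP * → 6 * 6 = 36. Stack: [36]
LOAD_CONST → push 3. Stack: [36, 3]
BINARY_OP >> → 36 >> 3 = 4. Stack: [4]
STORE_FAST n → n=4. Stack: []
LOAD_FAST_LOAD_FAST n,m → push 4,-21. Stack: [4, -21]
BINARY_OP - → 4 - -21 = 25. Stack: [25]
LOAD_FAST_LOAD_FAST w,a → push 6,-2. Stack: [25, 6, -2]
BINARY_OP % → 6 % -2 = 0. Stack: [25, 0]
BINARY_OP + → 25 + 0 = 25. Stack: [25]
STORE_FAST z → z=25. Stack: []
LOAD_FAST w → push 6. Stack: [6]
RETURN_VALUE → return 6.

8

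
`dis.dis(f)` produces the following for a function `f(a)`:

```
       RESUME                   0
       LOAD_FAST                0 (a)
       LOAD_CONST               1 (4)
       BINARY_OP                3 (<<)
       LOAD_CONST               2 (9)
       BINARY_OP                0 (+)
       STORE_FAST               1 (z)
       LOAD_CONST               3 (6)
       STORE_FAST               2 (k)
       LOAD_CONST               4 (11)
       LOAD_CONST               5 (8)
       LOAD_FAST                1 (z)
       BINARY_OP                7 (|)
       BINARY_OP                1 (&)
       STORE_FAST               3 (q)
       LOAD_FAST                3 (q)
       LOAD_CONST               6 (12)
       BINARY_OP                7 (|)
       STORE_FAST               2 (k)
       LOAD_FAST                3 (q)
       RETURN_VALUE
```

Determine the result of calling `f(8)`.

9

LOAD_FAST a → push 8. Stack: [8]
LOAD_CONST → push 4. Stack: [8, 4]
BINARY_OP << → 8 << 4 = 128. Stack: [128]
LOAD_CONST → push 9. Stack: [128, 9]
BINARY_OP + → 128 + 9 = 137. Stack: [137]
STORE_FAST z → z=137. Stack: []
LOAD_CONST → push 6. Stack: [6]
STORE_FAST k → k=6. Stack: []
LOAD_CONST → push 11. Stack: [11]
LOAD_CONST → push 8. Stack: [11, 8]
LOAD_FAST z → push 137. Stack: [11, 8, 137]
BINARY_OP | → 8 | 137 = 137. Stack: [11, 137]
BINARY_OP & → 11 & 137 = 9. Stack: [9]
STORE_FAST q → q=9. Stack: []
LOAD_FAST q → push 9. Stack: [9]
LOAD_CONST → push 12. Stack: [9, 12]
BINARY_OP | → 9 | 12 = 13. Stack: [13]
STORE_FAST k → k=13. Stack: []
LOAD_FAST q → push 9. Stack: [9]
RETURN_VALUE → return 9.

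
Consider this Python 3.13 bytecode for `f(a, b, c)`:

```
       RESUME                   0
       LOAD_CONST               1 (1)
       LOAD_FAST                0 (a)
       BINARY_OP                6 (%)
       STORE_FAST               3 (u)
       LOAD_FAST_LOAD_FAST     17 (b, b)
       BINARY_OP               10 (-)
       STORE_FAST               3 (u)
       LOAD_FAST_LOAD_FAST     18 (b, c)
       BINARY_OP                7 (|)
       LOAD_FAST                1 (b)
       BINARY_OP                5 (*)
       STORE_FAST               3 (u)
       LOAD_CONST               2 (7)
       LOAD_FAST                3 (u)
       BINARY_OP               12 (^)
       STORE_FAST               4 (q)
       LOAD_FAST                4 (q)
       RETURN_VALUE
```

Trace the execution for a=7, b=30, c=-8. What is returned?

-61

LOAD_CONST → push 1. Stack: [1]
LOAD_FAST a → push 7. Stack: [1, 7]
BINARY_OP % → 1 % 7 = 1. Stack: [1]
STORE_FAST u → u=1. Stack: []
LOAD_FAST_LOAD_FAST b,b → push 30,30. Stack: [30, 30]
BINARY_OP - → 30 - 30 = 0. Stack: [0]
STORE_FAST u → u=0. Stack: []
LOAD_FAST_LOAD_FAST b,c → push 30,-8. Stack: [30, -8]
BINARY_OP | → 30 | -8 = -2. Stack: [-2]
LOAD_FAST b → push 30. Stack: [-2, 30]
BINARY_OP * → -2 * 30 = -60. Stack: [-60]
STORE_FAST u → u=-60. Stack: []
LOAD_CONST → push 7. Stack: [7]
LOAD_FAST u → push -60. Stack: [7, -60]
BINARY_OP ^ → 7 ^ -60 = -61. Stack: [-61]
STORE_FAST q → q=-61. Stack: []
LOAD_FAST q → push -61. Stack: [-61]
RETURN_VALUE → return -61.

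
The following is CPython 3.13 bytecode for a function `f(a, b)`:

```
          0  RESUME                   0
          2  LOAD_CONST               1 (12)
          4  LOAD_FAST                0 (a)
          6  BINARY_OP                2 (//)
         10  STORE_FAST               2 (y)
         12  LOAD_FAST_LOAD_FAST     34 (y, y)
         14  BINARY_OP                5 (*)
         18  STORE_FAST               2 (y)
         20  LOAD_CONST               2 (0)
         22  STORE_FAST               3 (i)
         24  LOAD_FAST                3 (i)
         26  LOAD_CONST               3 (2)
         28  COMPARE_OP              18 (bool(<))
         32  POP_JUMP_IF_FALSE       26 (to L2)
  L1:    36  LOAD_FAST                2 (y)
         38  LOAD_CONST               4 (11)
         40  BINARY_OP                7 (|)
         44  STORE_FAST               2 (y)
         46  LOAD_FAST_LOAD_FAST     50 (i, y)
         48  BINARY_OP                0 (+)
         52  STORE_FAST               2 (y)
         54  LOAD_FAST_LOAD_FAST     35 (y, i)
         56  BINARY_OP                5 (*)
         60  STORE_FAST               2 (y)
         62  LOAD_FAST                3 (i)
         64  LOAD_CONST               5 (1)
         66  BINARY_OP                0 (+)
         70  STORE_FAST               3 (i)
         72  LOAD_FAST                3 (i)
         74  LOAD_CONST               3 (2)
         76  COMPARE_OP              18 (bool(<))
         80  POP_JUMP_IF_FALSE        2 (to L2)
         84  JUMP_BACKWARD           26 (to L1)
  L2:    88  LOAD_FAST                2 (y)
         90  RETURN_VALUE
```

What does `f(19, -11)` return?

LOAD_CONST → push 12. Stack: [12]
LOAD_FAST a → push 19. Stack: [12, 19]
BINARY_OP // → 12 // 19 = 0. Stack: [0]
STORE_FAST y → y=0. Stack: []
LOAD_FAST_LOAD_FAST y,y → push 0,0. Stack: [0, 0]
BINARY_OP * → 0 * 0 = 0. Stack: [0]
STORE_FAST y → y=0. Stack: []
LOAD_CONST → push 0. Stack: [0]
STORE_FAST i → i=0. Stack: []
LOAD_FAST i → push 0. Stack: [0]
LOAD_CONST → push 2. Stack: [0, 2]
COMPARE_OP bool(<) → 0 vs 2 = True. Stack: [True]
POP_JUMP_IF_FALSE → pop True; no jump. Stack: []
LOAD_FAST y → push 0. Stack: [0]
LOAD_CONST → push 11. Stack: [0, 11]
BINARY_OP | → 0 | 11 = 11. Stack: [11]
STORE_FAST y → y=11. Stack: []
LOAD_FAST_LOAD_FAST i,y → push 0,11. Stack: [0, 11]
BINARY_OP + → 0 + 11 = 11. Stack: [11]
STORE_FAST y → y=11. Stack: []
LOAD_FAST_LOAD_FAST y,i → push 11,0. Stack: [11, 0]
BINARY_OP * → 11 * 0 = 0. Stack: [0]
STORE_FAST y → y=0. Stack: []
LOAD_FAST i → push 0. Stack: [0]
LOAD_CONST → push 1. Stack: [0, 1]
BINARY_OP + → 0 + 1 = 1. Stack: [1]
STORE_FAST i → i=1. Stack: []
LOAD_FAST i → push 1. Stack: [1]
LOAD_CONST → push 2. Stack: [1, 2]
COMPARE_OP bool(<) → 1 vs 2 = True. Stack: [True]
POP_JUMP_IF_FALSE → pop True; no jump. Stack: []
LOAD_FAST y → push 0. Stack: [0]
LOAD_CONST → push 11. Stack: [0, 11]
BINARY_OP | → 0 | 11 = 11. Stack: [11]
STORE_FAST y → y=11. Stack: []
LOAD_FAST_LOAD_FAST i,y → push 1,11. Stack: [1, 11]
BINARY_OP + → 1 + 11 = 12. Stack: [12]
STORE_FAST y → y=12. Stack: []
LOAD_FAST_LOAD_FAST y,i → push 12,1. Stack: [12, 1]
BINARY_OP * → 12 * 1 = 12. Stack: [12]
STORE_FAST y → y=12. Stack: []
LOAD_FAST i → push 1. Stack: [1]
LOAD_CONST → push 1. Stack: [1, 1]
BINARY_OP + → 1 + 1 = 2. Stack: [2]
STORE_FAST i → i=2. Stack: []
LOAD_FAST i → push 2. Stack: [2]
LOAD_CONST → push 2. Stack: [2, 2]
COMPARE_OP bool(<) → 2 vs 2 = False. Stack: [False]
POP_JUMP_IF_FALSE → pop False; jump. Stack: []
LOAD_FAST y → push 12. Stack: [12]
RETURN_VALUE → return 12.

12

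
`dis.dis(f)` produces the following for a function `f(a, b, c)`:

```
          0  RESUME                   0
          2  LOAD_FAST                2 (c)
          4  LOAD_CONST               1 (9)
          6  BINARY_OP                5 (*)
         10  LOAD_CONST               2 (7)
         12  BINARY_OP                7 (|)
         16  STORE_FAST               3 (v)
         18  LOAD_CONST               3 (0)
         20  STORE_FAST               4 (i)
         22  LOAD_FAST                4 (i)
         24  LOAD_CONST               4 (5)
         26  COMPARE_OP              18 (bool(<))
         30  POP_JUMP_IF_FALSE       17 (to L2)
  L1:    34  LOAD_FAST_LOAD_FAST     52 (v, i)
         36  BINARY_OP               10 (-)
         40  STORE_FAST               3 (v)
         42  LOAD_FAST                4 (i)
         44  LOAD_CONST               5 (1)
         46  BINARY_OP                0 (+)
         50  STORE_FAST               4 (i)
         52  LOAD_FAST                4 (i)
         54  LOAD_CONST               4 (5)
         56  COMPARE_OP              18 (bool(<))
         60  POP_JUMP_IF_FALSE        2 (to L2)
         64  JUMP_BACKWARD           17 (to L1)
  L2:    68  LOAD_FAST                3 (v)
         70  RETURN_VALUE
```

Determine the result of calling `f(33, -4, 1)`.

LOAD_FAST c → push 1
LOAD_CONST → push 9
BINARY_OP * → 1 * 9 = 9
LOAD_CONST → push 7
BINARY_OP | → 9 | 7 = 15
STORE_FAST v → v=15
LOAD_CONST → push 0
STORE_FAST i → i=0
LOAD_FAST i → push 0
LOAD_CONST → push 5
COMPARE_OP bool(<) → 0 vs 5 = True
POP_JUMP_IF_FALSE → pop True; no jump
LOAD_FAST_LOAD_FAST v,i → push 15,0
BINARY_OP - → 15 - 0 = 15
STORE_FAST v → v=15
LOAD_FAST i → push 0
LOAD_CONST → push 1
BINARY_OP + → 0 + 1 = 1
STORE_FAST i → i=1
LOAD_FAST i → push 1
LOAD_CONST → push 5
COMPARE_OP bool(<) → 1 vs 5 = True
POP_JUMP_IF_FALSE → pop True; no jump
LOAD_FAST_LOAD_FAST v,i → push 15,1
BINARY_OP - → 15 - 1 = 14
STORE_FAST v → v=14
LOAD_FAST i → push 1
LOAD_CONST → push 1
BINARY_OP + → 1 + 1 = 2
STORE_FAST i → i=2
LOAD_FAST i → push 2
LOAD_CONST → push 5
COMPARE_OP bool(<) → 2 vs 5 = True
POP_JUMP_IF_FALSE → pop True; no jump
LOAD_FAST_LOAD_FAST v,i → push 14,2
BINARY_OP - → 14 - 2 = 12
STORE_FAST v → v=12
LOAD_FAST i → push 2
LOAD_CONST → push 1
BINARY_OP + → 2 + 1 = 3
STORE_FAST i → i=3
LOAD_FAST i → push 3
LOAD_CONST → push 5
COMPARE_OP bool(<) → 3 vs 5 = True
POP_JUMP_IF_FALSE → pop True; no jump
LOAD_FAST_LOAD_FAST v,i → push 12,3
BINARY_OP - → 12 - 3 = 9
STORE_FAST v → v=9
LOAD_FAST i → push 3
LOAD_CONST → push 1
BINARY_OP + → 3 + 1 = 4
STORE_FAST i → i=4
LOAD_FAST i → push 4
LOAD_CONST → push 5
COMPARE_OP bool(<) → 4 vs 5 = True
POP_JUMP_IF_FALSE → pop True; no jump
LOAD_FAST_LOAD_FAST v,i → push 9,4
BINARY_OP - → 9 - 4 = 5
STORE_FAST v → v=5
LOAD_FAST i → push 4
LOAD_CONST → push 1
BINARY_OP + → 4 + 1 = 5
STORE_FAST i → i=5
LOAD_FAST i → push 5
LOAD_CONST → push 5
COMPARE_OP bool(<) → 5 vs 5 = False
POP_JUMP_IF_FALSE → pop False; jump
LOAD_FAST v → push 5
RETURN_VALUE → return 5.

5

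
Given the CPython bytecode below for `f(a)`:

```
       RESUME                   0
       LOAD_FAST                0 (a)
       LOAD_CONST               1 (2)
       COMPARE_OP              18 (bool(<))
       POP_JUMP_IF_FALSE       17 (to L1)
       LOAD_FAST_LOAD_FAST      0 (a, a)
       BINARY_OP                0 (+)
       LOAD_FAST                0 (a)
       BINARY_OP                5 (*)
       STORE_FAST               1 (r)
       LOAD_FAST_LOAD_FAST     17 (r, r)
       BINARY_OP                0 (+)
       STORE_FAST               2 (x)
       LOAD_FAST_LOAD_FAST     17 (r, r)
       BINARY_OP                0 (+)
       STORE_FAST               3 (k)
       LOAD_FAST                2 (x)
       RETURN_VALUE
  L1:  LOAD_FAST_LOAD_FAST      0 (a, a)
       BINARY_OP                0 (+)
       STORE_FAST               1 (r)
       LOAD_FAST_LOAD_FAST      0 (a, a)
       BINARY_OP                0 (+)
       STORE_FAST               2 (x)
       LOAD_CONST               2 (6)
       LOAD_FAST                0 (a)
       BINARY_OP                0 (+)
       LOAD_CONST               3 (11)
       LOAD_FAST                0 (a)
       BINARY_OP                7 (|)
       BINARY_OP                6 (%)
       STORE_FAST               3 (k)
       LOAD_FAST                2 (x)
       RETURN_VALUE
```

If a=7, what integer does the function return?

LOAD_FAST a → push 7. Stack: [7]
LOAD_CONST → push 2. Stack: [7, 2]
COMPARE_OP bool(<) → 7 vs 2 = False. Stack: [False]
POP_JUMP_IF_FALSE → pop False; jump. Stack: []
LOAD_FAST_LOAD_FAST a,a → push 7,7. Stack: [7, 7]
BINARY_OP + → 7 + 7 = 14. Stack: [14]
STORE_FAST r → r=14. Stack: []
LOAD_FAST_LOAD_FAST a,a → push 7,7. Stack: [7, 7]
BINARY_OP + → 7 + 7 = 14. Stack: [14]
STORE_FAST x → x=14. Stack: []
LOAD_CONST → push 6. Stack: [6]
LOAD_FAST a → push 7. Stack: [6, 7]
BINARY_OP + → 6 + 7 = 13. Stack: [13]
LOAD_CONST → push 11. Stack: [13, 11]
LOAD_FAST a → push 7. Stack: [13, 11, 7]
BINARY_OP | → 11 | 7 = 15. Stack: [13, 15]
BINARY_OP % → 13 % 15 = 13. Stack: [13]
STORE_FAST k → k=13. Stack: []
LOAD_FAST x → push 14. Stack: [14]
RETURN_VALUE → return 14.

14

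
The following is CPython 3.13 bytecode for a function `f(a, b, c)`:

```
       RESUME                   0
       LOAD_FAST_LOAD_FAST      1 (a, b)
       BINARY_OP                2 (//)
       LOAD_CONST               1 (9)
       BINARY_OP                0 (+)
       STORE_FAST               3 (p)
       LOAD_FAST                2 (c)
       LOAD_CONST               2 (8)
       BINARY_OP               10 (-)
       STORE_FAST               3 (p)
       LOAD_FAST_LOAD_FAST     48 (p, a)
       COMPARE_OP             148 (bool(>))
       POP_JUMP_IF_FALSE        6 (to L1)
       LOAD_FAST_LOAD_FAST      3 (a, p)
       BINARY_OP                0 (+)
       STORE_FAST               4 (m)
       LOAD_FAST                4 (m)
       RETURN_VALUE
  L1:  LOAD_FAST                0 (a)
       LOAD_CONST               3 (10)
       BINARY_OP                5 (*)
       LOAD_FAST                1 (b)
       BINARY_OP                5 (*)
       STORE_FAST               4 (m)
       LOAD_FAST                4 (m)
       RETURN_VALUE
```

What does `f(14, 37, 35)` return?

LOAD_FAST_LOAD_FAST a,b → push 14,37. Stack: [14, 37]
BINARY_OP // → 14 // 37 = 0. Stack: [0]
LOAD_CONST → push 9. Stack: [0, 9]
BINARY_OP + → 0 + 9 = 9. Stack: [9]
STORE_FAST p → p=9. Stack: []
LOAD_FAST c → push 35. Stack: [35]
LOAD_CONST → push 8. Stack: [35, 8]
BINARY_OP - → 35 - 8 = 27. Stack: [27]
STORE_FAST p → p=27. Stack: []
LOAD_FAST_LOAD_FAST p,a → push 27,14. Stack: [27, 14]
COMPARE_OP bool(>) → 27 vs 14 = True. Stack: [True]
POP_JUMP_IF_FALSE → pop True; no jump. Stack: []
LOAD_FAST_LOAD_FAST a,p → push 14,27. Stack: [14, 27]
BINARY_OP + → 14 + 27 = 41. Stack: [41]
STORE_FAST m → m=41. Stack: []
LOAD_FAST m → push 41. Stack: [41]
RETURN_VALUE → return 41.

41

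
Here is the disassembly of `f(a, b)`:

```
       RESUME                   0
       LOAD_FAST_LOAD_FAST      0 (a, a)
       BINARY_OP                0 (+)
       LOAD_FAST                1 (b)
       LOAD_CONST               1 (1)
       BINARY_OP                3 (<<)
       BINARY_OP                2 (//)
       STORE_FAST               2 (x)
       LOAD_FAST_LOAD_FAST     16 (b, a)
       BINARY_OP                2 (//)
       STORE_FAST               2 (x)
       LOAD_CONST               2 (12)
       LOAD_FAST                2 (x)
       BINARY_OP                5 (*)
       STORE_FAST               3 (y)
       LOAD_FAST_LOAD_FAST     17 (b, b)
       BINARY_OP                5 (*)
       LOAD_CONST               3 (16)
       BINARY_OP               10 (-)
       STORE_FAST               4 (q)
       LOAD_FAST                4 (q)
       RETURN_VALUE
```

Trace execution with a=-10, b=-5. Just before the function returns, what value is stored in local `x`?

LOAD_FAST_LOAD_FAST a,a → push -10,-10. Stack: [-10, -10]
BINARY_OP + → -10 + -10 = -20. Stack: [-20]
LOAD_FAST b → push -5. Stack: [-20, -5]
LOAD_CONST → push 1. Stack: [-20, -5, 1]
BINARY_OP << → -5 << 1 = -10. Stack: [-20, -10]
BINARY_OP // → -20 // -10 = 2. Stack: [2]
STORE_FAST x → x=2. Stack: []
LOAD_FAST_LOAD_FAST b,a → push -5,-10. Stack: [-5, -10]
BINARY_OP // → -5 // -10 = 0. Stack: [0]
STORE_FAST x → x=0. Stack: []
LOAD_CONST → push 12. Stack: [12]
LOAD_FAST x → push 0. Stack: [12, 0]
BINARY_OP * → 12 * 0 = 0. Stack: [0]
STORE_FAST y → y=0. Stack: []
LOAD_FAST_LOAD_FAST b,b → push -5,-5. Stack: [-5, -5]
BINARY_OP * → -5 * -5 = 25. Stack: [25]
LOAD_CONST → push 16. Stack: [25, 16]
BINARY_OP - → 25 - 16 = 9. Stack: [9]
STORE_FAST q → q=9. Stack: []
LOAD_FAST q → push 9. Stack: [9]
RETURN_VALUE → return 9.

0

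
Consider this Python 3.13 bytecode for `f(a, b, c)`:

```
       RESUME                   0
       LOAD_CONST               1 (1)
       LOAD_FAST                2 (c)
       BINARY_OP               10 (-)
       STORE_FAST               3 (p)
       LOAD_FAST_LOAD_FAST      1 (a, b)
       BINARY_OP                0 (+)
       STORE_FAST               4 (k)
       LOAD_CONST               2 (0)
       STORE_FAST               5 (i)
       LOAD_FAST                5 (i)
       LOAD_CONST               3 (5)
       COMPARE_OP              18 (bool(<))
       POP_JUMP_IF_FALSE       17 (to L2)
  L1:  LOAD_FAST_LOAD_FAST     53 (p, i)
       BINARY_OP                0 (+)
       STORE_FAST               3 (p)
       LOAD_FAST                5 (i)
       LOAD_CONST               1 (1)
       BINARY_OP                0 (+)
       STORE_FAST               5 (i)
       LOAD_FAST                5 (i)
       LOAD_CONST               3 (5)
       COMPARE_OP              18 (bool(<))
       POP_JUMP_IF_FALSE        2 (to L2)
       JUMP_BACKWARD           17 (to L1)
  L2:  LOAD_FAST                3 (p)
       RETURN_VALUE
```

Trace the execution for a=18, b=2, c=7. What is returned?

LOAD_CONST → push 1
LOAD_FAST c → push 7
BINARY_OP - → 1 - 7 = -6
STORE_FAST p → p=-6
LOAD_FAST_LOAD_FAST a,b → push 18,2
BINARY_OP + → 18 + 2 = 20
STORE_FAST k → k=20
LOAD_CONST → push 0
STORE_FAST i → i=0
LOAD_FAST i → push 0
LOAD_CONST → push 5
COMPARE_OP bool(<) → 0 vs 5 = True
POP_JUMP_IF_FALSE → pop True; no jump
LOAD_FAST_LOAD_FAST p,i → push -6,0
BINARY_OP + → -6 + 0 = -6
STORE_FAST p → p=-6
LOAD_FAST i → push 0
LOAD_CONST → push 1
BINARY_OP + → 0 + 1 = 1
STORE_FAST i → i=1
LOAD_FAST i → push 1
LOAD_CONST → push 5
COMPARE_OP bool(<) → 1 vs 5 = True
POP_JUMP_IF_FALSE → pop True; no jump
LOAD_FAST_LOAD_FAST p,i → push -6,1
BINARY_OP + → -6 + 1 = -5
STORE_FAST p → p=-5
LOAD_FAST i → push 1
LOAD_CONST → push 1
BINARY_OP + → 1 + 1 = 2
STORE_FAST i → i=2
LOAD_FAST i → push 2
LOAD_CONST → push 5
COMPARE_OP bool(<) → 2 vs 5 = True
POP_JUMP_IF_FALSE → pop True; no jump
LOAD_FAST_LOAD_FAST p,i → push -5,2
BINARY_OP + → -5 + 2 = -3
STORE_FAST p → p=-3
LOAD_FAST i → push 2
LOAD_CONST → push 1
BINARY_OP + → 2 + 1 = 3
STORE_FAST i → i=3
LOAD_FAST i → push 3
LOAD_CONST → push 5
COMPARE_OP bool(<) → 3 vs 5 = True
POP_JUMP_IF_FALSE → pop True; no jump
LOAD_FAST_LOAD_FAST p,i → push -3,3
BINARY_OP + → -3 + 3 = 0
STORE_FAST p → p=0
LOAD_FAST i → push 3
LOAD_CONST → push 1
BINARY_OP + → 3 + 1 = 4
STORE_FAST i → i=4
LOAD_FAST i → push 4
LOAD_CONST → push 5
COMPARE_OP bool(<) → 4 vs 5 = True
POP_JUMP_IF_FALSE → pop True; no jump
LOAD_FAST_LOAD_FAST p,i → push 0,4
BINARY_OP + → 0 + 4 = 4
STORE_FAST p → p=4
LOAD_FAST i → push 4
LOAD_CONST → push 1
BINARY_OP + → 4 + 1 = 5
STORE_FAST i → i=5
LOAD_FAST i → push 5
LOAD_CONST → push 5
COMPARE_OP bool(<) → 5 vs 5 = False
POP_JUMP_IF_FALSE → pop False; jump
LOAD_FAST p → push 4
RETURN_VALUE → return 4.

4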